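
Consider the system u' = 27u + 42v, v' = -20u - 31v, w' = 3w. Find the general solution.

Coefficient matrix A = [[27, 42, 0], [-20, -31, 0], [0, 0, 3]].
det(A - λI) = 0 gives eigenvalues λ = -3, -1, 3.
For λ=-3: eigenvector (-7,5,0).
For λ=-1: eigenvector (3,-2,0).
For λ=3: eigenvector (0,0,1).
General solution: K_1e^(-3t)(-7,5,0) + K_2e^(-t)(3,-2,0) + K_3e^(3t)(0,0,1).

u(t) = -7K_1e^(-3t) + 3K_2e^(-t), v(t) = 5K_1e^(-3t) - 2K_2e^(-t), w(t) = K_3e^(3t)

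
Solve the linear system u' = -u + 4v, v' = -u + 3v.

Coefficient matrix A = [[-1, 4], [-1, 3]].
Characteristic polynomial det(A - λI) = λ^2 - 2λ + 1 = 0.
Single eigenvalue λ = 1 with algebraic multiplicity 2.
Eigenvector v = (2,1); generalized eigenvector w with (A-λI)w=v is (1,1).
General solution: e^(t)[c_1·v + c_2·(t·v + w)].

u(t) = 2c_1e^(t) + 2c_2te^(t) + c_2e^(t), v(t) = c_1e^(t) + c_2te^(t) + c_2e^(t)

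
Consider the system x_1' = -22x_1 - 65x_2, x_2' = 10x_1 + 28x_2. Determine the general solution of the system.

x_1(t) = 3C_1e^(3t)sin(5t) + 2C_1e^(3t)cos(5t) + 2C_2e^(3t)sin(5t) - 3C_2e^(3t)cos(5t), x_2(t) = -C_1e^(3t)sin(5t) - C_1e^(3t)cos(5t) - C_2e^(3t)sin(5t) + C_2e^(3t)cos(5t)

Coefficient matrix A = [[-22, -65], [10, 28]].
Characteristic polynomial det(A - λI) = λ^2 - 6λ + 34 = 0.
Eigenvalues λ = 3 ± 5i (complex conjugate pair).
For λ=3+5i: an eigenvector is (2,-1) - i(3,-1) = (2 - 3i, -1 + i).
A real fundamental pair from Re and Im of e^((3+5i)t)v: X_1 = e^(3t)(cos(5t)·(2,-1) + sin(5t)·(3,-1)), X_2 = e^(3t)(sin(5t)·(2,-1) - cos(5t)·(3,-1)).
General solution: C_1X_1 + C_2X_2.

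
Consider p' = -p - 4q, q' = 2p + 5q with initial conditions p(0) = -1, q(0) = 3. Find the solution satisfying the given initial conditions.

Coefficient matrix A = [[-1, -4], [2, 5]].
Characteristic polynomial det(A - λI) = λ^2 - 4λ + 3 = 0.
Eigenvalues λ = 1, 3.
For λ=1: (A-λI) row 1 is [-2, -4], so an eigenvector is (-2, 1).
For λ=3: (A-λI) row 1 is [-4, -4], so an eigenvector is (1, -1).
General solution: c_1e^(t)(-2,1) + c_2e^(3t)(1,-1).
Applying p(0)=-1, q(0)=3 gives c_1=-2, c_2=-5.

p(t) = -5e^(3t) + 4e^(t), q(t) = 5e^(3t) - 2e^(t)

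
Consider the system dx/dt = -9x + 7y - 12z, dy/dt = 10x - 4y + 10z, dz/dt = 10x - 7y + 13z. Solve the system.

Coefficient matrix A = [[-9, 7, -12], [10, -4, 10], [10, -7, 13]].
det(A - λI) = 0 gives eigenvalues λ = 1, -4, 3.
For λ=1: eigenvector (1,-2,-2).
For λ=-4: eigenvector (-1,1,1).
For λ=3: eigenvector (1,0,-1).
General solution: K_1e^(t)(1,-2,-2) + K_2e^(-4t)(-1,1,1) + K_3e^(3t)(1,0,-1).

x(t) = K_1e^(t) - K_2e^(-4t) + K_3e^(3t), y(t) = -2K_1e^(t) + K_2e^(-4t), z(t) = -2K_1e^(t) + K_2e^(-4t) - K_3e^(3t)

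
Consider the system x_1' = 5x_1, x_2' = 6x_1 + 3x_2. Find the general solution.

Coefficient matrix A = [[5, 0], [6, 3]].
Characteristic polynomial det(A - λI) = λ^2 - 8λ + 15 = 0.
Eigenvalues λ = 5, 3.
For λ=5: (A-λI) row 2 is [6, -2], so an eigenvector is (-1, -3).
For λ=3: (A-λI) row 1 is [2, 0], so an eigenvector is (0, -1).
General solution: c_1e^(5t)(-1,-3) + c_2e^(3t)(0,-1).

x_1(t) = -c_1e^(5t), x_2(t) = -3c_1e^(5t) - c_2e^(3t)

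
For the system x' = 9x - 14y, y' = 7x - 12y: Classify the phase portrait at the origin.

A = [[9,-14],[7,-12]]; det(A-λI) = λ^2 + 3λ - 10.
λ = 2, -5: opposite signs.

saddle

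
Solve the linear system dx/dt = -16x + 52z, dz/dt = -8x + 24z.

x(t) = -3K_1e^(4t)sin(4t) - 2K_1e^(4t)cos(4t) - 2K_2e^(4t)sin(4t) + 3K_2e^(4t)cos(4t), z(t) = -K_1e^(4t)sin(4t) - K_1e^(4t)cos(4t) - K_2e^(4t)sin(4t) + K_2e^(4t)cos(4t)

Coefficient matrix A = [[-16, 52], [-8, 24]].
Characteristic polynomial det(A - λI) = λ^2 - 8λ + 32 = 0.
Eigenvalues λ = 4 ± 4i (complex conjugate pair).
For λ=4+4i: an eigenvector is (-2,-1) - i(-3,-1) = (-2 + 3i, -1 + i).
A real fundamental pair from Re and Im of e^((4+4i)t)v: X_1 = e^(4t)(cos(4t)·(-2,-1) + sin(4t)·(-3,-1)), X_2 = e^(4t)(sin(4t)·(-2,-1) - cos(4t)·(-3,-1)).
General solution: K_1X_1 + K_2X_2.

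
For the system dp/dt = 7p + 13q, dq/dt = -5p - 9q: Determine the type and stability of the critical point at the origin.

A = [[7,13],[-5,-9]]; det(A-λI) = λ^2 + 2λ + 2.
λ = -1 ± i: negative real part.

stable spiral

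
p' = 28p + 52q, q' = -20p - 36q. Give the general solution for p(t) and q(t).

p(t) = 3c_1e^(-4t)sin(4t) + 2c_1e^(-4t)cos(4t) + 2c_2e^(-4t)sin(4t) - 3c_2e^(-4t)cos(4t), q(t) = -2c_1e^(-4t)sin(4t) - c_1e^(-4t)cos(4t) - c_2e^(-4t)sin(4t) + 2c_2e^(-4t)cos(4t)

Coefficient matrix A = [[28, 52], [-20, -36]].
Characteristic polynomial det(A - λI) = λ^2 + 8λ + 32 = 0.
Eigenvalues λ = -4 ± 4i (complex conjugate pair).
For λ=-4+4i: an eigenvector is (2,-1) - i(3,-2) = (2 - 3i, -1 + 2i).
A real fundamental pair from Re and Im of e^((-4+4i)t)v: X_1 = e^(-4t)(cos(4t)·(2,-1) + sin(4t)·(3,-2)), X_2 = e^(-4t)(sin(4t)·(2,-1) - cos(4t)·(3,-2)).
General solution: c_1X_1 + c_2X_2.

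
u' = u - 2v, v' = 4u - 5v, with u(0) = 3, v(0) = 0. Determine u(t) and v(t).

Coefficient matrix A = [[1, -2], [4, -5]].
Characteristic polynomial det(A - λI) = λ^2 + 4λ + 3 = 0.
Eigenvalues λ = -1, -3.
For λ=-1: (A-λI) row 1 is [2, -2], so an eigenvector is (1, 1).
For λ=-3: (A-λI) row 1 is [4, -2], so an eigenvector is (-1, -2).
General solution: c_1e^(-t)(1,1) + c_2e^(-3t)(-1,-2).
Applying u(0)=3, v(0)=0 gives c_1=6, c_2=3.

u(t) = 6e^(-t) - 3e^(-3t), v(t) = 6e^(-t) - 6e^(-3t)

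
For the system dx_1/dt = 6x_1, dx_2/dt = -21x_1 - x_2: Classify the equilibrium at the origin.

A = [[6,0],[-21,-1]]; det(A-λI) = λ^2 - 5λ - 6.
λ = -1, 6: opposite signs.

saddle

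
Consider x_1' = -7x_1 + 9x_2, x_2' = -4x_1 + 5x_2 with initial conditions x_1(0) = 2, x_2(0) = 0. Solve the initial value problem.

Coefficient matrix A = [[-7, 9], [-4, 5]].
Characteristic polynomial det(A - λI) = λ^2 + 2λ + 1 = 0.
Single eigenvalue λ = -1 with algebraic multiplicity 2.
Eigenvector v = (-3,-2); generalized eigenvector w with (A-λI)w=v is (2,1).
General solution: e^(-t)[c_1·v + c_2·(t·v + w)].
Applying x_1(0)=2, x_2(0)=0 gives c_1=2, c_2=4.

x_1(t) = -12te^(-t) + 2e^(-t), x_2(t) = -8te^(-t)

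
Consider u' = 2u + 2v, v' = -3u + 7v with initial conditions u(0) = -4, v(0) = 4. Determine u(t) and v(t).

u(t) = 16e^(5t) - 20e^(4t), v(t) = 24e^(5t) - 20e^(4t)

Coefficient matrix A = [[2, 2], [-3, 7]].
Characteristic polynomial det(A - λI) = λ^2 - 9λ + 20 = 0.
Eigenvalues λ = 5, 4.
For λ=5: (A-λI) row 1 is [-3, 2], so an eigenvector is (2, 3).
For λ=4: (A-λI) row 1 is [-2, 2], so an eigenvector is (-1, -1).
General solution: K_1e^(5t)(2,3) + K_2e^(4t)(-1,-1).
Applying u(0)=-4, v(0)=4 gives K_1=8, K_2=20.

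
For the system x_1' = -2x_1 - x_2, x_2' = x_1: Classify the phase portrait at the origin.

stable improper node

A = [[-2,-1],[1,0]]; det(A-λI) = λ^2 + 2λ + 1.
repeated λ = -1 with a single eigenvector.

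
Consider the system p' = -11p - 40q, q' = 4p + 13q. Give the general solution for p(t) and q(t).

p(t) = -K_1e^(t)sin(4t) - 3K_1e^(t)cos(4t) - 3K_2e^(t)sin(4t) + K_2e^(t)cos(4t), q(t) = K_1e^(t)cos(4t) + K_2e^(t)sin(4t)

Coefficient matrix A = [[-11, -40], [4, 13]].
Characteristic polynomial det(A - λI) = λ^2 - 2λ + 17 = 0.
Eigenvalues λ = 1 ± 4i (complex conjugate pair).
For λ=1+4i: an eigenvector is (-3,1) - i(-1,0) = (-3 + i, 1).
A real fundamental pair from Re and Im of e^((1+4i)t)v: X_1 = e^(t)(cos(4t)·(-3,1) + sin(4t)·(-1,0)), X_2 = e^(t)(sin(4t)·(-3,1) - cos(4t)·(-1,0)).
General solution: K_1X_1 + K_2X_2.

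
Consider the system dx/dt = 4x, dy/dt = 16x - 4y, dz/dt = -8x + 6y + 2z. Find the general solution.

Coefficient matrix A = [[4, 0, 0], [16, -4, 0], [-8, 6, 2]].
det(A - λI) = 0 gives eigenvalues λ = 4, -4, 2.
For λ=4: eigenvector (1,2,2).
For λ=-4: eigenvector (0,1,-1).
For λ=2: eigenvector (0,0,1).
General solution: K_1e^(4t)(1,2,2) + K_2e^(-4t)(0,1,-1) + K_3e^(2t)(0,0,1).

x(t) = K_1e^(4t), y(t) = 2K_1e^(4t) + K_2e^(-4t), z(t) = 2K_1e^(4t) - K_2e^(-4t) + K_3e^(2t)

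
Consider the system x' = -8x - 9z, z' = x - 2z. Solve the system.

Coefficient matrix A = [[-8, -9], [1, -2]].
Characteristic polynomial det(A - λI) = λ^2 + 10λ + 25 = 0.
Single eigenvalue λ = -5 with algebraic multiplicity 2.
Eigenvector v = (3,-1); generalized eigenvector w with (A-λI)w=v is (2,-1).
General solution: e^(-5t)[K_1·v + K_2·(t·v + w)].

x(t) = 3K_1e^(-5t) + 3K_2te^(-5t) + 2K_2e^(-5t), z(t) = -K_1e^(-5t) - K_2te^(-5t) - K_2e^(-5t)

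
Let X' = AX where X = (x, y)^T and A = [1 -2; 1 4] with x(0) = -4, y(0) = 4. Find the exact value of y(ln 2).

32

A = [[1,-2],[1,4]]; eigenvalues λ = 3, 2.
Eigenvectors: (1,-1) for λ=3, (-2,1) for λ=2.
From the initial condition, c_1 = -4, c_2 = 0.
y(ln 2) = (-4)(2^3)(-1) + (0)(2^2)(1) = 32.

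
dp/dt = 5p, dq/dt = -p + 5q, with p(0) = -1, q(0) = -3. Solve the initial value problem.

p(t) = -e^(5t), q(t) = te^(5t) - 3e^(5t)

Coefficient matrix A = [[5, 0], [-1, 5]].
Characteristic polynomial det(A - λI) = λ^2 - 10λ + 25 = 0.
Single eigenvalue λ = 5 with algebraic multiplicity 2.
Eigenvector v = (0,-1); generalized eigenvector w with (A-λI)w=v is (1,1).
General solution: e^(5t)[K_1·v + K_2·(t·v + w)].
Applying p(0)=-1, q(0)=-3 gives K_1=2, K_2=-1.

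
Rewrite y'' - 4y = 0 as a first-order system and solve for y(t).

Let x_1 = y, x_2 = y'. Then x_1' = x_2 and x_2' = 4x_1.
A = [[0,1],[4,0]]; det(A-λI) = λ^2 - 4.
Eigenvalues λ = 2, -2 with eigenvectors (1,2), (1,-2).

y(t) = C_1e^(2t) + C_2e^(-2t)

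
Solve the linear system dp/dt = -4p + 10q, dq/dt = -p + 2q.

p(t) = 3c_1e^(-t)sin(t) - c_1e^(-t)cos(t) - c_2e^(-t)sin(t) - 3c_2e^(-t)cos(t), q(t) = c_1e^(-t)sin(t) - c_2e^(-t)cos(t)

Coefficient matrix A = [[-4, 10], [-1, 2]].
Characteristic polynomial det(A - λI) = λ^2 + 2λ + 2 = 0.
Eigenvalues λ = -1 ± i (complex conjugate pair).
For λ=-1+i: an eigenvector is (-1,0) - i(3,1) = (-1 - 3i, 0 - i).
A real fundamental pair from Re and Im of e^((-1+i)t)v: X_1 = e^(-t)(cos(t)·(-1,0) + sin(t)·(3,1)), X_2 = e^(-t)(sin(t)·(-1,0) - cos(t)·(3,1)).
General solution: c_1X_1 + c_2X_2.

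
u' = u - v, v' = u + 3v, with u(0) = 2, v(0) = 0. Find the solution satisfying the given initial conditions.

Coefficient matrix A = [[1, -1], [1, 3]].
Characteristic polynomial det(A - λI) = λ^2 - 4λ + 4 = 0.
Single eigenvalue λ = 2 with algebraic multiplicity 2.
Eigenvector v = (1,-1); generalized eigenvector w with (A-λI)w=v is (1,-2).
General solution: e^(2t)[c_1·v + c_2·(t·v + w)].
Applying u(0)=2, v(0)=0 gives c_1=4, c_2=-2.

u(t) = -2te^(2t) + 2e^(2t), v(t) = 2te^(2t)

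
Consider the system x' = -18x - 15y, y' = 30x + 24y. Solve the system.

x(t) = c_1e^(3t)sin(3t) + 2c_1e^(3t)cos(3t) + 2c_2e^(3t)sin(3t) - c_2e^(3t)cos(3t), y(t) = -c_1e^(3t)sin(3t) - 3c_1e^(3t)cos(3t) - 3c_2e^(3t)sin(3t) + c_2e^(3t)cos(3t)

Coefficient matrix A = [[-18, -15], [30, 24]].
Characteristic polynomial det(A - λI) = λ^2 - 6λ + 18 = 0.
Eigenvalues λ = 3 ± 3i (complex conjugate pair).
For λ=3+3i: an eigenvector is (2,-3) - i(1,-1) = (2 - i, -3 + i).
A real fundamental pair from Re and Im of e^((3+3i)t)v: X_1 = e^(3t)(cos(3t)·(2,-3) + sin(3t)·(1,-1)), X_2 = e^(3t)(sin(3t)·(2,-3) - cos(3t)·(1,-1)).
General solution: c_1X_1 + c_2X_2.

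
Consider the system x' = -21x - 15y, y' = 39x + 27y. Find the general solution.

Coefficient matrix A = [[-21, -15], [39, 27]].
Characteristic polynomial det(A - λI) = λ^2 - 6λ + 18 = 0.
Eigenvalues λ = 3 ± 3i (complex conjugate pair).
For λ=3+3i: an eigenvector is (1,-2) - i(2,-3) = (1 - 2i, -2 + 3i).
A real fundamental pair from Re and Im of e^((3+3i)t)v: X_1 = e^(3t)(cos(3t)·(1,-2) + sin(3t)·(2,-3)), X_2 = e^(3t)(sin(3t)·(1,-2) - cos(3t)·(2,-3)).
General solution: C_1X_1 + C_2X_2.

x(t) = 2C_1e^(3t)sin(3t) + C_1e^(3t)cos(3t) + C_2e^(3t)sin(3t) - 2C_2e^(3t)cos(3t), y(t) = -3C_1e^(3t)sin(3t) - 2C_1e^(3t)cos(3t) - 2C_2e^(3t)sin(3t) + 3C_2e^(3t)cos(3t)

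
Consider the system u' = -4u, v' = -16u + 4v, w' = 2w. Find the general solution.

Coefficient matrix A = [[-4, 0, 0], [-16, 4, 0], [0, 0, 2]].
det(A - λI) = 0 gives eigenvalues λ = -4, 4, 2.
For λ=-4: eigenvector (1,2,0).
For λ=4: eigenvector (0,1,0).
For λ=2: eigenvector (0,0,1).
General solution: c_1e^(-4t)(1,2,0) + c_2e^(4t)(0,1,0) + c_3e^(2t)(0,0,1).

u(t) = c_1e^(-4t), v(t) = 2c_1e^(-4t) + c_2e^(4t), w(t) = c_3e^(2t)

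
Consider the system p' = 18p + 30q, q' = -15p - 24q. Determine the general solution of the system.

p(t) = -3C_1e^(-3t)sin(3t) + C_1e^(-3t)cos(3t) + C_2e^(-3t)sin(3t) + 3C_2e^(-3t)cos(3t), q(t) = 2C_1e^(-3t)sin(3t) - C_1e^(-3t)cos(3t) - C_2e^(-3t)sin(3t) - 2C_2e^(-3t)cos(3t)

Coefficient matrix A = [[18, 30], [-15, -24]].
Characteristic polynomial det(A - λI) = λ^2 + 6λ + 18 = 0.
Eigenvalues λ = -3 ± 3i (complex conjugate pair).
For λ=-3+3i: an eigenvector is (1,-1) - i(-3,2) = (1 + 3i, -1 - 2i).
A real fundamental pair from Re and Im of e^((-3+3i)t)v: X_1 = e^(-3t)(cos(3t)·(1,-1) + sin(3t)·(-3,2)), X_2 = e^(-3t)(sin(3t)·(1,-1) - cos(3t)·(-3,2)).
General solution: C_1X_1 + C_2X_2.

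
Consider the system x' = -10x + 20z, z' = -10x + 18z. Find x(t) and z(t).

x(t) = 3c_1e^(4t)sin(2t) + c_1e^(4t)cos(2t) + c_2e^(4t)sin(2t) - 3c_2e^(4t)cos(2t), z(t) = 2c_1e^(4t)sin(2t) + c_1e^(4t)cos(2t) + c_2e^(4t)sin(2t) - 2c_2e^(4t)cos(2t)

Coefficient matrix A = [[-10, 20], [-10, 18]].
Characteristic polynomial det(A - λI) = λ^2 - 8λ + 20 = 0.
Eigenvalues λ = 4 ± 2i (complex conjugate pair).
For λ=4+2i: an eigenvector is (1,1) - i(3,2) = (1 - 3i, 1 - 2i).
A real fundamental pair from Re and Im of e^((4+2i)t)v: X_1 = e^(4t)(cos(2t)·(1,1) + sin(2t)·(3,2)), X_2 = e^(4t)(sin(2t)·(1,1) - cos(2t)·(3,2)).
General solution: c_1X_1 + c_2X_2.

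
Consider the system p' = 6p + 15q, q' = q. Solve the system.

Coefficient matrix A = [[6, 15], [0, 1]].
Characteristic polynomial det(A - λI) = λ^2 - 7λ + 6 = 0.
Eigenvalues λ = 6, 1.
For λ=6: (A-λI) row 1 is [0, 15], so an eigenvector is (1, 0).
For λ=1: (A-λI) row 1 is [5, 15], so an eigenvector is (3, -1).
General solution: K_1e^(6t)(1,0) + K_2e^(t)(3,-1).

p(t) = K_1e^(6t) + 3K_2e^(t), q(t) = -K_2e^(t)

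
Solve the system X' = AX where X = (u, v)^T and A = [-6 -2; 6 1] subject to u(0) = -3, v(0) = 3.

Coefficient matrix A = [[-6, -2], [6, 1]].
Characteristic polynomial det(A - λI) = λ^2 + 5λ + 6 = 0.
Eigenvalues λ = -2, -3.
For λ=-2: (A-λI) row 1 is [-4, -2], so an eigenvector is (-1, 2).
For λ=-3: (A-λI) row 1 is [-3, -2], so an eigenvector is (2, -3).
General solution: C_1e^(-2t)(-1,2) + C_2e^(-3t)(2,-3).
Applying u(0)=-3, v(0)=3 gives C_1=-3, C_2=-3.

u(t) = 3e^(-2t) - 6e^(-3t), v(t) = -6e^(-2t) + 9e^(-3t)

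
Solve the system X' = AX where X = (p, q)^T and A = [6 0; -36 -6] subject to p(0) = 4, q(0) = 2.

p(t) = 4e^(6t), q(t) = -12e^(6t) + 14e^(-6t)

Coefficient matrix A = [[6, 0], [-36, -6]].
Characteristic polynomial det(A - λI) = λ^2 - 36 = 0.
Eigenvalues λ = -6, 6.
For λ=-6: (A-λI) row 1 is [12, 0], so an eigenvector is (0, 1).
For λ=6: (A-λI) row 2 is [-36, -12], so an eigenvector is (-1, 3).
General solution: c_1e^(-6t)(0,1) + c_2e^(6t)(-1,3).
Applying p(0)=4, q(0)=2 gives c_1=14, c_2=-4.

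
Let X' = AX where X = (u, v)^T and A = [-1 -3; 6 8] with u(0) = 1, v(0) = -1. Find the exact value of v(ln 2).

A = [[-1,-3],[6,8]]; eigenvalues λ = 5, 2.
Eigenvectors: (1,-2) for λ=5, (1,-1) for λ=2.
From the initial condition, c_1 = 0, c_2 = 1.
v(ln 2) = (0)(2^5)(-2) + (1)(2^2)(-1) = -4.

-4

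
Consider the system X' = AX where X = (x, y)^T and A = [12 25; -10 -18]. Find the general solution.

x(t) = -c_1e^(-3t)sin(5t) - 2c_1e^(-3t)cos(5t) - 2c_2e^(-3t)sin(5t) + c_2e^(-3t)cos(5t), y(t) = c_1e^(-3t)sin(5t) + c_1e^(-3t)cos(5t) + c_2e^(-3t)sin(5t) - c_2e^(-3t)cos(5t)

Coefficient matrix A = [[12, 25], [-10, -18]].
Characteristic polynomial det(A - λI) = λ^2 + 6λ + 34 = 0.
Eigenvalues λ = -3 ± 5i (complex conjugate pair).
For λ=-3+5i: an eigenvector is (-2,1) - i(-1,1) = (-2 + i, 1 - i).
A real fundamental pair from Re and Im of e^((-3+5i)t)v: X_1 = e^(-3t)(cos(5t)·(-2,1) + sin(5t)·(-1,1)), X_2 = e^(-3t)(sin(5t)·(-2,1) - cos(5t)·(-1,1)).
General solution: c_1X_1 + c_2X_2.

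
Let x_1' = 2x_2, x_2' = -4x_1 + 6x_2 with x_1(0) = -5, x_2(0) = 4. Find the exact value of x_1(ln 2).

88

A = [[0,2],[-4,6]]; eigenvalues λ = 2, 4.
Eigenvectors: (-1,-1) for λ=2, (1,2) for λ=4.
From the initial condition, c_1 = 14, c_2 = 9.
x_1(ln 2) = (14)(2^2)(-1) + (9)(2^4)(1) = 88.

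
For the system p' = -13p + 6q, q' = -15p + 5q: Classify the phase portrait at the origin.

stable spiral

A = [[-13,6],[-15,5]]; det(A-λI) = λ^2 + 8λ + 25.
λ = -4 ± 3i: negative real part.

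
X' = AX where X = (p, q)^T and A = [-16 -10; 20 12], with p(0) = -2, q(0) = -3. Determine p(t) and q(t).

Coefficient matrix A = [[-16, -10], [20, 12]].
Characteristic polynomial det(A - λI) = λ^2 + 4λ + 8 = 0.
Eigenvalues λ = -2 ± 2i (complex conjugate pair).
For λ=-2+2i: an eigenvector is (1,-1) - i(-2,3) = (1 + 2i, -1 - 3i).
A real fundamental pair from Re and Im of e^((-2+2i)t)v: X_1 = e^(-2t)(cos(2t)·(1,-1) + sin(2t)·(-2,3)), X_2 = e^(-2t)(sin(2t)·(1,-1) - cos(2t)·(-2,3)).
General solution: C_1X_1 + C_2X_2.
Applying p(0)=-2, q(0)=-3 gives C_1=-12, C_2=5.

p(t) = 29e^(-2t)sin(2t) - 2e^(-2t)cos(2t), q(t) = -41e^(-2t)sin(2t) - 3e^(-2t)cos(2t)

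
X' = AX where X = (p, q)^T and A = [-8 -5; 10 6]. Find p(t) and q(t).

Coefficient matrix A = [[-8, -5], [10, 6]].
Characteristic polynomial det(A - λI) = λ^2 + 2λ + 2 = 0.
Eigenvalues λ = -1 ± i (complex conjugate pair).
For λ=-1+i: an eigenvector is (1,-1) - i(-2,3) = (1 + 2i, -1 - 3i).
A real fundamental pair from Re and Im of e^((-1+i)t)v: X_1 = e^(-t)(cos(t)·(1,-1) + sin(t)·(-2,3)), X_2 = e^(-t)(sin(t)·(1,-1) - cos(t)·(-2,3)).
General solution: K_1X_1 + K_2X_2.

p(t) = -2K_1e^(-t)sin(t) + K_1e^(-t)cos(t) + K_2e^(-t)sin(t) + 2K_2e^(-t)cos(t), q(t) = 3K_1e^(-t)sin(t) - K_1e^(-t)cos(t) - K_2e^(-t)sin(t) - 3K_2e^(-t)cos(t)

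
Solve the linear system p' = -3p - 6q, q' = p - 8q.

Coefficient matrix A = [[-3, -6], [1, -8]].
Characteristic polynomial det(A - λI) = λ^2 + 11λ + 30 = 0.
Eigenvalues λ = -6, -5.
For λ=-6: (A-λI) row 1 is [3, -6], so an eigenvector is (-2, -1).
For λ=-5: (A-λI) row 1 is [2, -6], so an eigenvector is (3, 1).
General solution: K_1e^(-6t)(-2,-1) + K_2e^(-5t)(3,1).

p(t) = -2K_1e^(-6t) + 3K_2e^(-5t), q(t) = -K_1e^(-6t) + K_2e^(-5t)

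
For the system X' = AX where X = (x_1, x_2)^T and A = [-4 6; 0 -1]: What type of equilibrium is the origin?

stable node

A = [[-4,6],[0,-1]]; det(A-λI) = λ^2 + 5λ + 4.
λ = -1, -4: both negative.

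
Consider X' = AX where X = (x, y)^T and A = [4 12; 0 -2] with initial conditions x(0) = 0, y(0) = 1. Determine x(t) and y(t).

x(t) = 2e^(4t) - 2e^(-2t), y(t) = e^(-2t)

Coefficient matrix A = [[4, 12], [0, -2]].
Characteristic polynomial det(A - λI) = λ^2 - 2λ - 8 = 0.
Eigenvalues λ = -2, 4.
For λ=-2: (A-λI) row 1 is [6, 12], so an eigenvector is (2, -1).
For λ=4: (A-λI) row 1 is [0, 12], so an eigenvector is (-1, 0).
General solution: K_1e^(-2t)(2,-1) + K_2e^(4t)(-1,0).
Applying x(0)=0, y(0)=1 gives K_1=-1, K_2=-2.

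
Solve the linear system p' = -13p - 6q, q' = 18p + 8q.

Coefficient matrix A = [[-13, -6], [18, 8]].
Characteristic polynomial det(A - λI) = λ^2 + 5λ + 4 = 0.
Eigenvalues λ = -4, -1.
For λ=-4: (A-λI) row 1 is [-9, -6], so an eigenvector is (2, -3).
For λ=-1: (A-λI) row 1 is [-12, -6], so an eigenvector is (1, -2).
General solution: c_1e^(-4t)(2,-3) + c_2e^(-t)(1,-2).

p(t) = 2c_1e^(-4t) + c_2e^(-t), q(t) = -3c_1e^(-4t) - 2c_2e^(-t)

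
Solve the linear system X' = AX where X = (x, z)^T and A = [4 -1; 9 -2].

Coefficient matrix A = [[4, -1], [9, -2]].
Characteristic polynomial det(A - λI) = λ^2 - 2λ + 1 = 0.
Single eigenvalue λ = 1 with algebraic multiplicity 2.
Eigenvector v = (-1,-3); generalized eigenvector w with (A-λI)w=v is (-1,-2).
General solution: e^(t)[C_1·v + C_2·(t·v + w)].

x(t) = -C_1e^(t) - C_2te^(t) - C_2e^(t), z(t) = -3C_1e^(t) - 3C_2te^(t) - 2C_2e^(t)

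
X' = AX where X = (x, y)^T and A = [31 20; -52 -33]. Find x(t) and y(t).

Coefficient matrix A = [[31, 20], [-52, -33]].
Characteristic polynomial det(A - λI) = λ^2 + 2λ + 17 = 0.
Eigenvalues λ = -1 ± 4i (complex conjugate pair).
For λ=-1+4i: an eigenvector is (1,-2) - i(-2,3) = (1 + 2i, -2 - 3i).
A real fundamental pair from Re and Im of e^((-1+4i)t)v: X_1 = e^(-t)(cos(4t)·(1,-2) + sin(4t)·(-2,3)), X_2 = e^(-t)(sin(4t)·(1,-2) - cos(4t)·(-2,3)).
General solution: c_1X_1 + c_2X_2.

x(t) = -2c_1e^(-t)sin(4t) + c_1e^(-t)cos(4t) + c_2e^(-t)sin(4t) + 2c_2e^(-t)cos(4t), y(t) = 3c_1e^(-t)sin(4t) - 2c_1e^(-t)cos(4t) - 2c_2e^(-t)sin(4t) - 3c_2e^(-t)cos(4t)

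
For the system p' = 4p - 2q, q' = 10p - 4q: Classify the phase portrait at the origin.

A = [[4,-2],[10,-4]]; det(A-λI) = λ^2 + 4.
λ = 0 ± 2i: zero real part.

center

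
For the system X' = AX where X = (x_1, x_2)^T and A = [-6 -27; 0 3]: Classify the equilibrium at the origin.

saddle

A = [[-6,-27],[0,3]]; det(A-λI) = λ^2 + 3λ - 18.
λ = -6, 3: opposite signs.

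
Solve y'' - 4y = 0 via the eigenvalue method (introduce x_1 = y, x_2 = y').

Let x_1 = y, x_2 = y'. Then x_1' = x_2 and x_2' = 4x_1.
A = [[0,1],[4,0]]; det(A-λI) = λ^2 - 4.
Eigenvalues λ = -2, 2 with eigenvectors (1,-2), (1,2).

y(t) = c_1e^(-2t) + c_2e^(2t)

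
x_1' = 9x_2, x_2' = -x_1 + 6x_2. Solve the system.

x_1(t) = 3c_1e^(3t) + 3c_2te^(3t) + 2c_2e^(3t), x_2(t) = c_1e^(3t) + c_2te^(3t) + c_2e^(3t)

Coefficient matrix A = [[0, 9], [-1, 6]].
Characteristic polynomial det(A - λI) = λ^2 - 6λ + 9 = 0.
Single eigenvalue λ = 3 with algebraic multiplicity 2.
Eigenvector v = (3,1); generalized eigenvector w with (A-λI)w=v is (2,1).
General solution: e^(3t)[c_1·v + c_2·(t·v + w)].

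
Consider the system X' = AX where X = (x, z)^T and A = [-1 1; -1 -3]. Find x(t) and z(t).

Coefficient matrix A = [[-1, 1], [-1, -3]].
Characteristic polynomial det(A - λI) = λ^2 + 4λ + 4 = 0.
Single eigenvalue λ = -2 with algebraic multiplicity 2.
Eigenvector v = (-1,1); generalized eigenvector w with (A-λI)w=v is (2,-3).
General solution: e^(-2t)[K_1·v + K_2·(t·v + w)].

x(t) = -K_1e^(-2t) - K_2te^(-2t) + 2K_2e^(-2t), z(t) = K_1e^(-2t) + K_2te^(-2t) - 3K_2e^(-2t)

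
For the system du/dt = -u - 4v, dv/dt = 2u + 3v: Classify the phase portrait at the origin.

A = [[-1,-4],[2,3]]; det(A-λI) = λ^2 - 2λ + 5.
λ = 1 ± 2i: positive real part.

unstable spiral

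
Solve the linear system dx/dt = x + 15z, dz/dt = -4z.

Coefficient matrix A = [[1, 15], [0, -4]].
Characteristic polynomial det(A - λI) = λ^2 + 3λ - 4 = 0.
Eigenvalues λ = -4, 1.
For λ=-4: (A-λI) row 1 is [5, 15], so an eigenvector is (-3, 1).
For λ=1: (A-λI) row 1 is [0, 15], so an eigenvector is (1, 0).
General solution: K_1e^(-4t)(-3,1) + K_2e^(t)(1,0).

x(t) = -3K_1e^(-4t) + K_2e^(t), z(t) = K_1e^(-4t)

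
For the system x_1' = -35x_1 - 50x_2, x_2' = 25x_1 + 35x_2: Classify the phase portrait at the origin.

center

A = [[-35,-50],[25,35]]; det(A-λI) = λ^2 + 25.
λ = 0 ± 5i: zero real part.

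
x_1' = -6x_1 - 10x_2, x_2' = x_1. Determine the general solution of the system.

Coefficient matrix A = [[-6, -10], [1, 0]].
Characteristic polynomial det(A - λI) = λ^2 + 6λ + 10 = 0.
Eigenvalues λ = -3 ± i (complex conjugate pair).
For λ=-3+i: an eigenvector is (-3,1) - i(-1,0) = (-3 + i, 1).
A real fundamental pair from Re and Im of e^((-3+i)t)v: X_1 = e^(-3t)(cos(t)·(-3,1) + sin(t)·(-1,0)), X_2 = e^(-3t)(sin(t)·(-3,1) - cos(t)·(-1,0)).
General solution: K_1X_1 + K_2X_2.

x_1(t) = -K_1e^(-3t)sin(t) - 3K_1e^(-3t)cos(t) - 3K_2e^(-3t)sin(t) + K_2e^(-3t)cos(t), x_2(t) = K_1e^(-3t)cos(t) + K_2e^(-3t)sin(t)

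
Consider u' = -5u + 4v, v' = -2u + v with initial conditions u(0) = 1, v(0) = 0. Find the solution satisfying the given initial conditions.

Coefficient matrix A = [[-5, 4], [-2, 1]].
Characteristic polynomial det(A - λI) = λ^2 + 4λ + 3 = 0.
Eigenvalues λ = -3, -1.
For λ=-3: (A-λI) row 1 is [-2, 4], so an eigenvector is (-2, -1).
For λ=-1: (A-λI) row 1 is [-4, 4], so an eigenvector is (-1, -1).
General solution: c_1e^(-3t)(-2,-1) + c_2e^(-t)(-1,-1).
Applying u(0)=1, v(0)=0 gives c_1=-1, c_2=1.

u(t) = -e^(-t) + 2e^(-3t), v(t) = -e^(-t) + e^(-3t)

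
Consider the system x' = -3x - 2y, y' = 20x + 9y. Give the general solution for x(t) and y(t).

Coefficient matrix A = [[-3, -2], [20, 9]].
Characteristic polynomial det(A - λI) = λ^2 - 6λ + 13 = 0.
Eigenvalues λ = 3 ± 2i (complex conjugate pair).
For λ=3+2i: an eigenvector is (0,-1) - i(1,-3) = (0 - i, -1 + 3i).
A real fundamental pair from Re and Im of e^((3+2i)t)v: X_1 = e^(3t)(cos(2t)·(0,-1) + sin(2t)·(1,-3)), X_2 = e^(3t)(sin(2t)·(0,-1) - cos(2t)·(1,-3)).
General solution: c_1X_1 + c_2X_2.

x(t) = c_1e^(3t)sin(2t) - c_2e^(3t)cos(2t), y(t) = -3c_1e^(3t)sin(2t) - c_1e^(3t)cos(2t) - c_2e^(3t)sin(2t) + 3c_2e^(3t)cos(2t)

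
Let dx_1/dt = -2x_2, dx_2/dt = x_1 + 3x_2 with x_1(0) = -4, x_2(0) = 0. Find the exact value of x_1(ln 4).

A = [[0,-2],[1,3]]; eigenvalues λ = 1, 2.
Eigenvectors: (-2,1) for λ=1, (1,-1) for λ=2.
From the initial condition, c_1 = 4, c_2 = 4.
x_1(ln 4) = (4)(4^1)(-2) + (4)(4^2)(1) = 32.

32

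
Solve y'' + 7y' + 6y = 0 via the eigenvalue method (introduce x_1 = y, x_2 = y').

y(t) = c_1e^(-t) + c_2e^(-6t)

Let x_1 = y, x_2 = y'. Then x_1' = x_2 and x_2' = -6x_1 - 7x_2.
A = [[0,1],[-6,-7]]; det(A-λI) = λ^2 + 7λ + 6.
Eigenvalues λ = -1, -6 with eigenvectors (1,-1), (1,-6).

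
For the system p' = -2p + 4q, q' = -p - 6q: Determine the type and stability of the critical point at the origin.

A = [[-2,4],[-1,-6]]; det(A-λI) = λ^2 + 8λ + 16.
repeated λ = -4 with a single eigenvector.

stable improper node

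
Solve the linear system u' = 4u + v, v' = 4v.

Coefficient matrix A = [[4, 1], [0, 4]].
Characteristic polynomial det(A - λI) = λ^2 - 8λ + 16 = 0.
Single eigenvalue λ = 4 with algebraic multiplicity 2.
Eigenvector v = (-1,0); generalized eigenvector w with (A-λI)w=v is (-3,-1).
General solution: e^(4t)[C_1·v + C_2·(t·v + w)].

u(t) = -C_1e^(4t) - C_2te^(4t) - 3C_2e^(4t), v(t) = -C_2e^(4t)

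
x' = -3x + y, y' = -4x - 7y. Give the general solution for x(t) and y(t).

Coefficient matrix A = [[-3, 1], [-4, -7]].
Characteristic polynomial det(A - λI) = λ^2 + 10λ + 25 = 0.
Single eigenvalue λ = -5 with algebraic multiplicity 2.
Eigenvector v = (1,-2); generalized eigenvector w with (A-λI)w=v is (1,-1).
General solution: e^(-5t)[C_1·v + C_2·(t·v + w)].

x(t) = C_1e^(-5t) + C_2te^(-5t) + C_2e^(-5t), y(t) = -2C_1e^(-5t) - 2C_2te^(-5t) - C_2e^(-5t)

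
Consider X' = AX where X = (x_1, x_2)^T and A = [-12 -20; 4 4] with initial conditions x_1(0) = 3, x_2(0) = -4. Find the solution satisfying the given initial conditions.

Coefficient matrix A = [[-12, -20], [4, 4]].
Characteristic polynomial det(A - λI) = λ^2 + 8λ + 32 = 0.
Eigenvalues λ = -4 ± 4i (complex conjugate pair).
For λ=-4+4i: an eigenvector is (1,0) - i(-2,1) = (1 + 2i, 0 - i).
A real fundamental pair from Re and Im of e^((-4+4i)t)v: X_1 = e^(-4t)(cos(4t)·(1,0) + sin(4t)·(-2,1)), X_2 = e^(-4t)(sin(4t)·(1,0) - cos(4t)·(-2,1)).
General solution: c_1X_1 + c_2X_2.
Applying x_1(0)=3, x_2(0)=-4 gives c_1=-5, c_2=4.

x_1(t) = 14e^(-4t)sin(4t) + 3e^(-4t)cos(4t), x_2(t) = -5e^(-4t)sin(4t) - 4e^(-4t)cos(4t)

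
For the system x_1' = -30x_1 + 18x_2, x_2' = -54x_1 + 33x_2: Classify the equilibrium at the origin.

saddle

A = [[-30,18],[-54,33]]; det(A-λI) = λ^2 - 3λ - 18.
λ = 6, -3: opposite signs.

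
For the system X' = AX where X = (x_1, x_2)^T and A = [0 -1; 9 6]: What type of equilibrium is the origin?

A = [[0,-1],[9,6]]; det(A-λI) = λ^2 - 6λ + 9.
repeated λ = 3 with a single eigenvector.

unstable improper node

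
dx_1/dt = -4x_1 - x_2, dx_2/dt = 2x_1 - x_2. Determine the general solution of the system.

Coefficient matrix A = [[-4, -1], [2, -1]].
Characteristic polynomial det(A - λI) = λ^2 + 5λ + 6 = 0.
Eigenvalues λ = -2, -3.
For λ=-2: (A-λI) row 1 is [-2, -1], so an eigenvector is (1, -2).
For λ=-3: (A-λI) row 1 is [-1, -1], so an eigenvector is (-1, 1).
General solution: c_1e^(-2t)(1,-2) + c_2e^(-3t)(-1,1).

x_1(t) = c_1e^(-2t) - c_2e^(-3t), x_2(t) = -2c_1e^(-2t) + c_2e^(-3t)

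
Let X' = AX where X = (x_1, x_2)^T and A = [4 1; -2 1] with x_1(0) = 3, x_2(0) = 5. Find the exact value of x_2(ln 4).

A = [[4,1],[-2,1]]; eigenvalues λ = 2, 3.
Eigenvectors: (-1,2) for λ=2, (1,-1) for λ=3.
From the initial condition, c_1 = 8, c_2 = 11.
x_2(ln 4) = (8)(4^2)(2) + (11)(4^3)(-1) = -448.

-448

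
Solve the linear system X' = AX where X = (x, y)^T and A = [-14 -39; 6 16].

Coefficient matrix A = [[-14, -39], [6, 16]].
Characteristic polynomial det(A - λI) = λ^2 - 2λ + 10 = 0.
Eigenvalues λ = 1 ± 3i (complex conjugate pair).
For λ=1+3i: an eigenvector is (3,-1) - i(-2,1) = (3 + 2i, -1 - i).
A real fundamental pair from Re and Im of e^((1+3i)t)v: X_1 = e^(t)(cos(3t)·(3,-1) + sin(3t)·(-2,1)), X_2 = e^(t)(sin(3t)·(3,-1) - cos(3t)·(-2,1)).
General solution: c_1X_1 + c_2X_2.

x(t) = -2c_1e^(t)sin(3t) + 3c_1e^(t)cos(3t) + 3c_2e^(t)sin(3t) + 2c_2e^(t)cos(3t), y(t) = c_1e^(t)sin(3t) - c_1e^(t)cos(3t) - c_2e^(t)sin(3t) - c_2e^(t)cos(3t)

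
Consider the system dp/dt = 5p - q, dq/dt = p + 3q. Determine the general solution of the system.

p(t) = K_1e^(4t) + K_2te^(4t) - K_2e^(4t), q(t) = K_1e^(4t) + K_2te^(4t) - 2K_2e^(4t)

Coefficient matrix A = [[5, -1], [1, 3]].
Characteristic polynomial det(A - λI) = λ^2 - 8λ + 16 = 0.
Single eigenvalue λ = 4 with algebraic multiplicity 2.
Eigenvector v = (1,1); generalized eigenvector w with (A-λI)w=v is (-1,-2).
General solution: e^(4t)[K_1·v + K_2·(t·v + w)].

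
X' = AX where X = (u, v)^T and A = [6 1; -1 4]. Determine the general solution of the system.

u(t) = C_1e^(5t) + C_2te^(5t) - 2C_2e^(5t), v(t) = -C_1e^(5t) - C_2te^(5t) + 3C_2e^(5t)

Coefficient matrix A = [[6, 1], [-1, 4]].
Characteristic polynomial det(A - λI) = λ^2 - 10λ + 25 = 0.
Single eigenvalue λ = 5 with algebraic multiplicity 2.
Eigenvector v = (1,-1); generalized eigenvector w with (A-λI)w=v is (-2,3).
General solution: e^(5t)[C_1·v + C_2·(t·v + w)].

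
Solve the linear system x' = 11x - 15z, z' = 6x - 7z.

x(t) = c_1e^(2t)sin(3t) + 2c_1e^(2t)cos(3t) + 2c_2e^(2t)sin(3t) - c_2e^(2t)cos(3t), z(t) = c_1e^(2t)sin(3t) + c_1e^(2t)cos(3t) + c_2e^(2t)sin(3t) - c_2e^(2t)cos(3t)

Coefficient matrix A = [[11, -15], [6, -7]].
Characteristic polynomial det(A - λI) = λ^2 - 4λ + 13 = 0.
Eigenvalues λ = 2 ± 3i (complex conjugate pair).
For λ=2+3i: an eigenvector is (2,1) - i(1,1) = (2 - i, 1 - i).
A real fundamental pair from Re and Im of e^((2+3i)t)v: X_1 = e^(2t)(cos(3t)·(2,1) + sin(3t)·(1,1)), X_2 = e^(2t)(sin(3t)·(2,1) - cos(3t)·(1,1)).
General solution: c_1X_1 + c_2X_2.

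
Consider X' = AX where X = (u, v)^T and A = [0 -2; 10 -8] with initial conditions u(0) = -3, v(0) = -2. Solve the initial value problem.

u(t) = -4e^(-4t)sin(2t) - 3e^(-4t)cos(2t), v(t) = -11e^(-4t)sin(2t) - 2e^(-4t)cos(2t)

Coefficient matrix A = [[0, -2], [10, -8]].
Characteristic polynomial det(A - λI) = λ^2 + 8λ + 20 = 0.
Eigenvalues λ = -4 ± 2i (complex conjugate pair).
For λ=-4+2i: an eigenvector is (0,-1) - i(1,2) = (0 - i, -1 - 2i).
A real fundamental pair from Re and Im of e^((-4+2i)t)v: X_1 = e^(-4t)(cos(2t)·(0,-1) + sin(2t)·(1,2)), X_2 = e^(-4t)(sin(2t)·(0,-1) - cos(2t)·(1,2)).
General solution: K_1X_1 + K_2X_2.
Applying u(0)=-3, v(0)=-2 gives K_1=-4, K_2=3.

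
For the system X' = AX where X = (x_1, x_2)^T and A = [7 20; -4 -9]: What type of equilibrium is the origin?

A = [[7,20],[-4,-9]]; det(A-λI) = λ^2 + 2λ + 17.
λ = -1 ± 4i: negative real part.

stable spiral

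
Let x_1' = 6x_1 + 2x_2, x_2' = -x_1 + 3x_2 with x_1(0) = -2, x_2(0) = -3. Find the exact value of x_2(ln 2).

32

A = [[6,2],[-1,3]]; eigenvalues λ = 4, 5.
Eigenvectors: (-1,1) for λ=4, (2,-1) for λ=5.
From the initial condition, c_1 = -8, c_2 = -5.
x_2(ln 2) = (-8)(2^4)(1) + (-5)(2^5)(-1) = 32.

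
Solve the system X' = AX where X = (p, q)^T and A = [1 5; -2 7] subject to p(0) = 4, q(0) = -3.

Coefficient matrix A = [[1, 5], [-2, 7]].
Characteristic polynomial det(A - λI) = λ^2 - 8λ + 17 = 0.
Eigenvalues λ = 4 ± i (complex conjugate pair).
For λ=4+i: an eigenvector is (1,1) - i(2,1) = (1 - 2i, 1 - i).
A real fundamental pair from Re and Im of e^((4+i)t)v: X_1 = e^(4t)(cos(t)·(1,1) + sin(t)·(2,1)), X_2 = e^(4t)(sin(t)·(1,1) - cos(t)·(2,1)).
General solution: C_1X_1 + C_2X_2.
Applying p(0)=4, q(0)=-3 gives C_1=-10, C_2=-7.

p(t) = -27e^(4t)sin(t) + 4e^(4t)cos(t), q(t) = -17e^(4t)sin(t) - 3e^(4t)cos(t)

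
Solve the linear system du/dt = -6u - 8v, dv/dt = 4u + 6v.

u(t) = 2K_1e^(-2t) + K_2e^(2t), v(t) = -K_1e^(-2t) - K_2e^(2t)

Coefficient matrix A = [[-6, -8], [4, 6]].
Characteristic polynomial det(A - λI) = λ^2 - 4 = 0.
Eigenvalues λ = -2, 2.
For λ=-2: (A-λI) row 1 is [-4, -8], so an eigenvector is (2, -1).
For λ=2: (A-λI) row 1 is [-8, -8], so an eigenvector is (1, -1).
General solution: K_1e^(-2t)(2,-1) + K_2e^(2t)(1,-1).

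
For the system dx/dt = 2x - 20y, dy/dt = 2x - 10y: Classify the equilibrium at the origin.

stable spiral

A = [[2,-20],[2,-10]]; det(A-λI) = λ^2 + 8λ + 20.
λ = -4 ± 2i: negative real part.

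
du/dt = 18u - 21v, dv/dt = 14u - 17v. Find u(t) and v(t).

Coefficient matrix A = [[18, -21], [14, -17]].
Characteristic polynomial det(A - λI) = λ^2 - λ - 12 = 0.
Eigenvalues λ = -3, 4.
For λ=-3: (A-λI) row 1 is [21, -21], so an eigenvector is (-1, -1).
For λ=4: (A-λI) row 1 is [14, -21], so an eigenvector is (3, 2).
General solution: K_1e^(-3t)(-1,-1) + K_2e^(4t)(3,2).

u(t) = -K_1e^(-3t) + 3K_2e^(4t), v(t) = -K_1e^(-3t) + 2K_2e^(4t)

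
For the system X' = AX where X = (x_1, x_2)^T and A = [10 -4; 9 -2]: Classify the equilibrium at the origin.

A = [[10,-4],[9,-2]]; det(A-λI) = λ^2 - 8λ + 16.
repeated λ = 4 with a single eigenvector.

unstable improper node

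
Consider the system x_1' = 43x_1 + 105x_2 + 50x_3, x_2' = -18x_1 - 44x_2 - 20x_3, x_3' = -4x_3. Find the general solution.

Coefficient matrix A = [[43, 105, 50], [-18, -44, -20], [0, 0, -4]].
det(A - λI) = 0 gives eigenvalues λ = -4, -2, 1.
For λ=-4: eigenvector (-10,4,1).
For λ=-2: eigenvector (-7,3,0).
For λ=1: eigenvector (5,-2,0).
General solution: C_1e^(-4t)(-10,4,1) + C_2e^(-2t)(-7,3,0) + C_3e^(t)(5,-2,0).

x_1(t) = -10C_1e^(-4t) - 7C_2e^(-2t) + 5C_3e^(t), x_2(t) = 4C_1e^(-4t) + 3C_2e^(-2t) - 2C_3e^(t), x_3(t) = C_1e^(-4t)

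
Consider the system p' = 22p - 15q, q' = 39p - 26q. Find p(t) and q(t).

Coefficient matrix A = [[22, -15], [39, -26]].
Characteristic polynomial det(A - λI) = λ^2 + 4λ + 13 = 0.
Eigenvalues λ = -2 ± 3i (complex conjugate pair).
For λ=-2+3i: an eigenvector is (-2,-3) - i(-1,-2) = (-2 + i, -3 + 2i).
A real fundamental pair from Re and Im of e^((-2+3i)t)v: X_1 = e^(-2t)(cos(3t)·(-2,-3) + sin(3t)·(-1,-2)), X_2 = e^(-2t)(sin(3t)·(-2,-3) - cos(3t)·(-1,-2)).
General solution: K_1X_1 + K_2X_2.

p(t) = -K_1e^(-2t)sin(3t) - 2K_1e^(-2t)cos(3t) - 2K_2e^(-2t)sin(3t) + K_2e^(-2t)cos(3t), q(t) = -2K_1e^(-2t)sin(3t) - 3K_1e^(-2t)cos(3t) - 3K_2e^(-2t)sin(3t) + 2K_2e^(-2t)cos(3t)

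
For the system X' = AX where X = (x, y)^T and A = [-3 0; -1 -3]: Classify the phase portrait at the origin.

stable improper node

A = [[-3,0],[-1,-3]]; det(A-λI) = λ^2 + 6λ + 9.
repeated λ = -3 with a single eigenvector.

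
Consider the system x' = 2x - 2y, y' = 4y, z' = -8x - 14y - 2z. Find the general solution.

x(t) = -C_2e^(4t) + C_3e^(2t), y(t) = C_2e^(4t), z(t) = C_1e^(-2t) - C_2e^(4t) - 2C_3e^(2t)

Coefficient matrix A = [[2, -2, 0], [0, 4, 0], [-8, -14, -2]].
det(A - λI) = 0 gives eigenvalues λ = -2, 4, 2.
For λ=-2: eigenvector (0,0,1).
For λ=4: eigenvector (-1,1,-1).
For λ=2: eigenvector (1,0,-2).
General solution: C_1e^(-2t)(0,0,1) + C_2e^(4t)(-1,1,-1) + C_3e^(2t)(1,0,-2).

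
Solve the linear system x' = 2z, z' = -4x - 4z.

x(t) = -K_1e^(-2t)sin(2t) + K_2e^(-2t)cos(2t), z(t) = K_1e^(-2t)sin(2t) - K_1e^(-2t)cos(2t) - K_2e^(-2t)sin(2t) - K_2e^(-2t)cos(2t)

Coefficient matrix A = [[0, 2], [-4, -4]].
Characteristic polynomial det(A - λI) = λ^2 + 4λ + 8 = 0.
Eigenvalues λ = -2 ± 2i (complex conjugate pair).
For λ=-2+2i: an eigenvector is (0,-1) - i(-1,1) = (0 + i, -1 - i).
A real fundamental pair from Re and Im of e^((-2+2i)t)v: X_1 = e^(-2t)(cos(2t)·(0,-1) + sin(2t)·(-1,1)), X_2 = e^(-2t)(sin(2t)·(0,-1) - cos(2t)·(-1,1)).
General solution: K_1X_1 + K_2X_2.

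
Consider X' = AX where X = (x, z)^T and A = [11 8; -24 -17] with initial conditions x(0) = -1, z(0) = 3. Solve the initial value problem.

Coefficient matrix A = [[11, 8], [-24, -17]].
Characteristic polynomial det(A - λI) = λ^2 + 6λ + 5 = 0.
Eigenvalues λ = -1, -5.
For λ=-1: (A-λI) row 1 is [12, 8], so an eigenvector is (-2, 3).
For λ=-5: (A-λI) row 1 is [16, 8], so an eigenvector is (-1, 2).
General solution: C_1e^(-t)(-2,3) + C_2e^(-5t)(-1,2).
Applying x(0)=-1, z(0)=3 gives C_1=-1, C_2=3.

x(t) = 2e^(-t) - 3e^(-5t), z(t) = -3e^(-t) + 6e^(-5t)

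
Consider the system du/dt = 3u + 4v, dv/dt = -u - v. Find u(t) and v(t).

Coefficient matrix A = [[3, 4], [-1, -1]].
Characteristic polynomial det(A - λI) = λ^2 - 2λ + 1 = 0.
Single eigenvalue λ = 1 with algebraic multiplicity 2.
Eigenvector v = (2,-1); generalized eigenvector w with (A-λI)w=v is (-1,1).
General solution: e^(t)[C_1·v + C_2·(t·v + w)].

u(t) = 2C_1e^(t) + 2C_2te^(t) - C_2e^(t), v(t) = -C_1e^(t) - C_2te^(t) + C_2e^(t)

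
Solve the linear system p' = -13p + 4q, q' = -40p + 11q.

Coefficient matrix A = [[-13, 4], [-40, 11]].
Characteristic polynomial det(A - λI) = λ^2 + 2λ + 17 = 0.
Eigenvalues λ = -1 ± 4i (complex conjugate pair).
For λ=-1+4i: an eigenvector is (-1,-3) - i(0,1) = (-1, -3 - i).
A real fundamental pair from Re and Im of e^((-1+4i)t)v: X_1 = e^(-t)(cos(4t)·(-1,-3) + sin(4t)·(0,1)), X_2 = e^(-t)(sin(4t)·(-1,-3) - cos(4t)·(0,1)).
General solution: K_1X_1 + K_2X_2.

p(t) = -K_1e^(-t)cos(4t) - K_2e^(-t)sin(4t), q(t) = K_1e^(-t)sin(4t) - 3K_1e^(-t)cos(4t) - 3K_2e^(-t)sin(4t) - K_2e^(-t)cos(4t)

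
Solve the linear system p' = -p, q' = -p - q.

Coefficient matrix A = [[-1, 0], [-1, -1]].
Characteristic polynomial det(A - λI) = λ^2 + 2λ + 1 = 0.
Single eigenvalue λ = -1 with algebraic multiplicity 2.
Eigenvector v = (0,-1); generalized eigenvector w with (A-λI)w=v is (1,-3).
General solution: e^(-t)[K_1·v + K_2·(t·v + w)].

p(t) = K_2e^(-t), q(t) = -K_1e^(-t) - K_2te^(-t) - 3K_2e^(-t)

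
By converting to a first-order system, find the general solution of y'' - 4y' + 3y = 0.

Let x_1 = y, x_2 = y'. Then x_1' = x_2 and x_2' = -3x_1 + 4x_2.
A = [[0,1],[-3,4]]; det(A-λI) = λ^2 - 4λ + 3.
Eigenvalues λ = 1, 3 with eigenvectors (1,1), (1,3).

y(t) = c_1e^(t) + c_2e^(3t)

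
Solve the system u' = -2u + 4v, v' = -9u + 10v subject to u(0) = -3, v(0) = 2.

Coefficient matrix A = [[-2, 4], [-9, 10]].
Characteristic polynomial det(A - λI) = λ^2 - 8λ + 16 = 0.
Single eigenvalue λ = 4 with algebraic multiplicity 2.
Eigenvector v = (-2,-3); generalized eigenvector w with (A-λI)w=v is (1,1).
General solution: e^(4t)[c_1·v + c_2·(t·v + w)].
Applying u(0)=-3, v(0)=2 gives c_1=-5, c_2=-13.

u(t) = 26te^(4t) - 3e^(4t), v(t) = 39te^(4t) + 2e^(4t)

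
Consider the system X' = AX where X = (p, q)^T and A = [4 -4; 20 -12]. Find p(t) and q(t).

Coefficient matrix A = [[4, -4], [20, -12]].
Characteristic polynomial det(A - λI) = λ^2 + 8λ + 32 = 0.
Eigenvalues λ = -4 ± 4i (complex conjugate pair).
For λ=-4+4i: an eigenvector is (0,1) - i(-1,-2) = (0 + i, 1 + 2i).
A real fundamental pair from Re and Im of e^((-4+4i)t)v: X_1 = e^(-4t)(cos(4t)·(0,1) + sin(4t)·(-1,-2)), X_2 = e^(-4t)(sin(4t)·(0,1) - cos(4t)·(-1,-2)).
General solution: c_1X_1 + c_2X_2.

p(t) = -c_1e^(-4t)sin(4t) + c_2e^(-4t)cos(4t), q(t) = -2c_1e^(-4t)sin(4t) + c_1e^(-4t)cos(4t) + c_2e^(-4t)sin(4t) + 2c_2e^(-4t)cos(4t)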